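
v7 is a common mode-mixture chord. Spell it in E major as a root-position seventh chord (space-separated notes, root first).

B D F# A

v7 is built on scale degree 5, which is B in both E major and its parallel. Stacking thirds in E minor on B gives B–D–F#–A.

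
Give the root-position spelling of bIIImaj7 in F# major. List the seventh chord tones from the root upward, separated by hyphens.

The root of bIIImaj7 is the lowered 3rd degree: A# becomes A. In F# minor the chord on A is A–C#–E–G#.

A-C#-E-G#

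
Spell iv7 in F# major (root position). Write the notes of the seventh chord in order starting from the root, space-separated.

B D F# A

iv7 is built on scale degree 4, which is B in both F# major and its parallel. Stacking thirds in F# minor on B gives B–D–F#–A.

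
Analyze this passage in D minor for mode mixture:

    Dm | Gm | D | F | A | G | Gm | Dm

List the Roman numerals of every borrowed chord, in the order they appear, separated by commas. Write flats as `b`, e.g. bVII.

I, IV

D minor has the diatonic set Dm, Edim, F, Gm, A, Bb, C (with V from harmonic minor). Of the given chords, Dm, Gm, F and A are diatonic. But D (D–F#–A) is foreign: the diatonic i on degree 1 is Dm, whereas D comes from D major. It is labeled I. G (G–B–D) is not: scale degree 4 in D minor carries Gm (iv). In D major the chord on that degree is G, so here it functions as IV, borrowed from the parallel major.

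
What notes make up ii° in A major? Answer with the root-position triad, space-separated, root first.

ii° is built on scale degree 2, which is B in both A major and its parallel. Building the diminished chord from the parallel minor on B: B–D–F.

B D F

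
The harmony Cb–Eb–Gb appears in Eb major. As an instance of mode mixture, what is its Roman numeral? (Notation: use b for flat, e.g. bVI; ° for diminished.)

bVI

Cb is the lowered form of scale degree 6 in Eb major (the diatonic degree 6 is C). Cb–Eb–Gb is a major chord — the form found in Eb minor, not the diatonic vi (Cm). Borrowed into Eb major it is written bVI.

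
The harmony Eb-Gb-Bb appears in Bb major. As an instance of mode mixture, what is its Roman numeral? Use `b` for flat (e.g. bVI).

The root Eb is the diatonic 4th degree of Bb major; the borrowing shows in the chord quality. The diatonic chord on degree 4 would be Eb (IV), but Eb–Gb–Bb is the minor chord from Bb minor. As a borrowed chord it is labeled iv.

iv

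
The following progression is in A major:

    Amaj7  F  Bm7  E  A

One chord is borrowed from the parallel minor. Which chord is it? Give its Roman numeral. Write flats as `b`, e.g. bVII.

The diatonic triads in A major are A, Bm, C#m, D, E, F#m, G#dim. Of the given chords, Amaj7, Bm7, E and A are diatonic. F (F–A–C) doesn't fit — on degree 6 A major would have F#m (vi). F is the degree-6 chord of A minor, so it is the borrowed bVI.

bVI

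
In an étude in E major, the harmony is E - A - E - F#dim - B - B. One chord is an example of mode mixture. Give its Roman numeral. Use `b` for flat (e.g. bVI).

The diatonic triads in E major are E, F#m, G#m, A, B, C#m, D#dim. Of the given chords, E, A and B are diatonic. But F#dim (F#–A–C) is foreign: the diatonic ii on degree 2 is F#m, whereas F#dim comes from E minor. It is labeled ii°.

ii°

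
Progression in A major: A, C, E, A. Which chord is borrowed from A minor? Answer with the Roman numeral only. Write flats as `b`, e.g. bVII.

bIII

The diatonic triads in A major are A, Bm, C#m, D, E, F#m, G#dim. Of the given chords, A and E are diatonic. But C (C–E–G) is foreign: the diatonic iii on degree 3 is C#m, whereas C comes from A minor. It is labeled bIII.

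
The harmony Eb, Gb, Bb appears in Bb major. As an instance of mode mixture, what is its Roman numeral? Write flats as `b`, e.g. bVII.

Eb is scale degree 4 in Bb major. Diatonically Bb major has Eb (IV) on that degree; Eb–Gb–Bb is instead the minor chord native to Bb minor, so it takes the label iv.

iv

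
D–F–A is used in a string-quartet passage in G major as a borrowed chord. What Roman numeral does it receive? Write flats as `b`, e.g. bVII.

v

D is scale degree 5 in G major. The diatonic chord on degree 5 would be D (V), but D–F–A is the minor chord from G minor. As a borrowed chord it is labeled v.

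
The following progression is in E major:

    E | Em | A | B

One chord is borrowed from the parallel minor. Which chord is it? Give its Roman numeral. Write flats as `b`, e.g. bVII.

i

E major has the diatonic set E, F#m, G#m, A, B, C#m, D#dim. E, A and B all belong to that set. Em (E–G–B) is not: scale degree 1 in E major carries E (I). In E minor the chord on that degree is Em, so here it functions as i, borrowed from the parallel minor.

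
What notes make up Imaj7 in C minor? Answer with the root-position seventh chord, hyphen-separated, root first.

Imaj7 is built on scale degree 1, which is C in both C minor and its parallel. In C major the chord on C is C–E–G–B.

C-E-G-B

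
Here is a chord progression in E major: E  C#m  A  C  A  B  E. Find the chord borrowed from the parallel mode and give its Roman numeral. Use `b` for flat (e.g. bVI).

The diatonic triads in E major are E, F#m, G#m, A, B, C#m, D#dim. E, C#m, A and B are all diatonic. C (C–E–G) is not: scale degree 6 in E major carries C#m (vi). In E minor the chord on that degree is C, so here it functions as bVI, borrowed from the parallel minor.

bVI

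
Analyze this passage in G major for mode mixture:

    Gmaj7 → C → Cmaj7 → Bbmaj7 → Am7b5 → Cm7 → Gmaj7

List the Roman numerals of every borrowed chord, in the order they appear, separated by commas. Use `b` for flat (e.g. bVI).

bIIImaj7, iiø7, iv7

In G major the diatonic chords are G, Am, Bm, C, D, Em, F#dim. Of the given chords, Gmaj7, C and Cmaj7 are diatonic. Bbmaj7 (Bb–D–F–A) is not: scale degree 3 in G major carries Bm (iii). In G minor the chord on that degree is Bbmaj7, so here it functions as bIIImaj7, borrowed from the parallel minor. Am7b5 (A–C–Eb–G) doesn't fit — on degree 2 G major would have Am (ii). Am7b5 is the degree-2 chord of G minor, so it is the borrowed iiø7. Cm7 (C–Eb–G–Bb) is not: scale degree 4 in G major carries C (IV). In G minor the chord on that degree is Cm7, so here it functions as iv7, borrowed from the parallel minor.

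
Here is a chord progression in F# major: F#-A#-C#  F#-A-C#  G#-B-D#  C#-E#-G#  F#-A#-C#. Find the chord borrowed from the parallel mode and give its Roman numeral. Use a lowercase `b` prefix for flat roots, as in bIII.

i

The diatonic triads in F# major are F#, G#m, A#m, B, C#, D#m, E#dim. F#–A#–C# = F#, G#–B–D# = G#m and C#–E#–G# = C# all belong to that set. F#–A–C# is not: scale degree 1 in F# major carries F# (I). In F# minor the chord on that degree is F#m, so here it functions as i, borrowed from the parallel minor.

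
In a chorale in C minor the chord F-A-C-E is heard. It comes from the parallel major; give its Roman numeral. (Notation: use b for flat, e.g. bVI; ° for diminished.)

IVmaj7

F is scale degree 4 in C minor. F–A–C–E is a major-seventh chord — the form found in C major, not the diatonic iv (Fm). Borrowed into C minor it is written IVmaj7.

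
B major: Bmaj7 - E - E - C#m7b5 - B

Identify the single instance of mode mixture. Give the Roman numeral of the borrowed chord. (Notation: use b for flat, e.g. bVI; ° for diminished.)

B major has the diatonic set B, C#m, D#m, E, F#, G#m, A#dim. Bmaj7, E and B are all diatonic. C#m7b5 (C#–E–G–B) doesn't fit — on degree 2 B major would have C#m (ii). C#m7b5 is the degree-2 chord of B minor, so it is the borrowed iiø7.

iiø7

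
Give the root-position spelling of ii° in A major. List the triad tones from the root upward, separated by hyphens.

The root, B, is scale degree 2 — the same note in A major and A minor; only the chord quality changes. Building the diminished chord from the parallel minor on B: B–D–F.

B-D-F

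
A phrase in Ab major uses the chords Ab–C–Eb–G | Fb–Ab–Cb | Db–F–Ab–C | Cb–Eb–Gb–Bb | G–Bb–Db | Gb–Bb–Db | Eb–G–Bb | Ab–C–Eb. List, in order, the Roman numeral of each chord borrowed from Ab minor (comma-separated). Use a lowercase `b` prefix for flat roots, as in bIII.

The diatonic triads in Ab major are Ab, Bbm, Cm, Db, Eb, Fm, Gdim. Ab–C–Eb–G = Abmaj7, Db–F–Ab–C = Dbmaj7, G–Bb–Db = Gdim, Eb–G–Bb = Eb and Ab–C–Eb = Ab all belong to that set. Fb–Ab–Cb doesn't fit — on degree 6 Ab major would have Fm (vi). Fb is the degree-6 chord of Ab minor, so it is the borrowed bVI. Cb–Eb–Gb–Bb is not: scale degree 3 in Ab major carries Cm (iii). In Ab minor the chord on that degree is Cbmaj7, so here it functions as bIIImaj7, borrowed from the parallel minor. But Gb–Bb–Db is foreign: the diatonic vii° on degree 7 is Gdim, whereas Gb comes from Ab minor. It is labeled bVII.

bVI, bIIImaj7, bVII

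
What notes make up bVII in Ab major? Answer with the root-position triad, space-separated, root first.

bVII is built on the lowered scale degree 7. In Ab major degree 7 is G; lowered it becomes Gb. Stacking thirds in Ab minor on Gb gives Gb–Bb–Db.

Gb Bb Db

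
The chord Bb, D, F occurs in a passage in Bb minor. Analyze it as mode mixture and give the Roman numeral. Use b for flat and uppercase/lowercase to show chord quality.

Bb is scale degree 1 in Bb minor. The diatonic chord on degree 1 would be Bbm (i), but Bb–D–F is the major chord from Bb major. As a borrowed chord it is labeled I.

I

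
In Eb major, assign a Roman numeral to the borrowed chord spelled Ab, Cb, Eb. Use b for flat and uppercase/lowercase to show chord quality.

The root Ab is the diatonic 4th degree of Eb major; the borrowing shows in the chord quality. Diatonically Eb major has Ab (IV) on that degree; Ab–Cb–Eb is instead the minor chord native to Eb minor, so it takes the label iv.

iv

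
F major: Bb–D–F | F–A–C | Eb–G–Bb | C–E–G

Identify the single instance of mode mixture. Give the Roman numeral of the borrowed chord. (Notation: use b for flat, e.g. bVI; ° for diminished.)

bVII

F major has the diatonic set F, Gm, Am, Bb, C, Dm, Edim. Bb–D–F = Bb, F–A–C = F and C–E–G = C are all diatonic. Eb–G–Bb is not: scale degree 7 in F major carries Edim (vii°). In F minor the chord on that degree is Eb, so here it functions as bVII, borrowed from the parallel minor.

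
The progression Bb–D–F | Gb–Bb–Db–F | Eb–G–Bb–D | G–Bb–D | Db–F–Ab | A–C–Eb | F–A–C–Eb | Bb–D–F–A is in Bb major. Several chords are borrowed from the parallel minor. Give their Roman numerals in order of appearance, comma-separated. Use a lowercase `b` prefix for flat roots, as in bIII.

bVImaj7, bIII

Bb major has the diatonic set Bb, Cm, Dm, Eb, F, Gm, Adim. Bb–D–F = Bb, Eb–G–Bb–D = Ebmaj7, G–Bb–D = Gm, A–C–Eb = Adim, F–A–C–Eb = F7 and Bb–D–F–A = Bbmaj7 are all diatonic. But Gb–Bb–Db–F is foreign: the diatonic vi on degree 6 is Gm, whereas Gbmaj7 comes from Bb minor. It is labeled bVImaj7. But Db–F–Ab is foreign: the diatonic iii on degree 3 is Dm, whereas Db comes from Bb minor. It is labeled bIII.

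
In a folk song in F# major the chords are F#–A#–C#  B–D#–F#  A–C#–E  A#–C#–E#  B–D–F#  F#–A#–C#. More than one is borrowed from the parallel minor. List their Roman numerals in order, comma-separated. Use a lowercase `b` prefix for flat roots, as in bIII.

The diatonic triads in F# major are F#, G#m, A#m, B, C#, D#m, E#dim. F#–A#–C# = F#, B–D#–F# = B and A#–C#–E# = A#m all belong to that set. A–C#–E is not: scale degree 3 in F# major carries A#m (iii). In F# minor the chord on that degree is A, so here it functions as bIII, borrowed from the parallel minor. But B–D–F# is foreign: the diatonic IV on degree 4 is B, whereas Bm comes from F# minor. It is labeled iv.

bIII, iv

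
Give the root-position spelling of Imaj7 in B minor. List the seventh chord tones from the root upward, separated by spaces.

The root, B, is scale degree 1 — the same note in B minor and B major; only the chord quality changes. Stacking thirds in B major on B gives B–D#–F#–A#.

B D# F# A#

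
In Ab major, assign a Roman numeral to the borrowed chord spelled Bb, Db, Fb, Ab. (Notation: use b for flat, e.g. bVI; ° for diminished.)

iiø7

Bb is scale degree 2 in Ab major. The diatonic chord on degree 2 would be Bbm (ii), but Bb–Db–Fb–Ab is the half-diminished-seventh chord from Ab minor. As a borrowed chord it is labeled iiø7.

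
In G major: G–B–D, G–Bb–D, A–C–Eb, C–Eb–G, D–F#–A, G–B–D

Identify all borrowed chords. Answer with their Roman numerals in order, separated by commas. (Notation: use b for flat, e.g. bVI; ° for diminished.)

G major has the diatonic set G, Am, Bm, C, D, Em, F#dim. G–B–D = G and D–F#–A = D are both diatonic. G–Bb–D is not: scale degree 1 in G major carries G (I). In G minor the chord on that degree is Gm, so here it functions as i, borrowed from the parallel minor. A–C–Eb doesn't fit — on degree 2 G major would have Am (ii). Adim is the degree-2 chord of G minor, so it is the borrowed ii°. But C–Eb–G is foreign: the diatonic IV on degree 4 is C, whereas Cm comes from G minor. It is labeled iv.

i, ii°, iv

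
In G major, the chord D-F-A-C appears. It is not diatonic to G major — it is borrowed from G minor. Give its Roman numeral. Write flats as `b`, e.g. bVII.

v7

The root D is the diatonic 5th degree of G major; the borrowing shows in the chord quality. D–F–A–C is a minor-seventh chord — the form found in G minor, not the diatonic V (D). Borrowed into G major it is written v7.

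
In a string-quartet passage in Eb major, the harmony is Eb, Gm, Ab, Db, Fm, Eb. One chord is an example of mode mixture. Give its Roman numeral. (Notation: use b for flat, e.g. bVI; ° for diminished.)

bVII

In Eb major the diatonic chords are Eb, Fm, Gm, Ab, Bb, Cm, Ddim. Eb, Gm, Ab and Fm are all diatonic. Db (Db–F–Ab) is not: scale degree 7 in Eb major carries Ddim (vii°). In Eb minor the chord on that degree is Db, so here it functions as bVII, borrowed from the parallel minor.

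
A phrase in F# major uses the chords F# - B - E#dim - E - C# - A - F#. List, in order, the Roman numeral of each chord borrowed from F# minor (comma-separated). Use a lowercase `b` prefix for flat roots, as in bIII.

The diatonic triads in F# major are F#, G#m, A#m, B, C#, D#m, E#dim. F#, B, E#dim and C# all belong to that set. E (E–G#–B) is not: scale degree 7 in F# major carries E#dim (vii°). In F# minor the chord on that degree is E, so here it functions as bVII, borrowed from the parallel minor. A (A–C#–E) is not: scale degree 3 in F# major carries A#m (iii). In F# minor the chord on that degree is A, so here it functions as bIII, borrowed from the parallel minor.

bVII, bIII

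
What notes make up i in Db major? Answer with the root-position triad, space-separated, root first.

i is built on scale degree 1, which is Db in both Db major and its parallel. Building the minor chord from the parallel minor on Db: Db–Fb–Ab.

Db Fb Ab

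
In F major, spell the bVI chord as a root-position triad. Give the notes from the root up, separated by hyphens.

Db-F-Ab

The root of bVI is the lowered 6th degree: D becomes Db. In F minor the chord on Db is Db–F–Ab.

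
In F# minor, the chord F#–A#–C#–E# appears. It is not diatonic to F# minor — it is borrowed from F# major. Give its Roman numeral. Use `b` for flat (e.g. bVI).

Imaj7

F# is scale degree 1 in F# minor. F#–A#–C#–E# is a major-seventh chord — the form found in F# major, not the diatonic i (F#m). Borrowed into F# minor it is written Imaj7.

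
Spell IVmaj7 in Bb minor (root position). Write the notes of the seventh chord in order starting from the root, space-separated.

The root, Eb, is scale degree 4 — the same note in Bb minor and Bb major; only the chord quality changes. Stacking thirds in Bb major on Eb gives Eb–G–Bb–D.

Eb G Bb D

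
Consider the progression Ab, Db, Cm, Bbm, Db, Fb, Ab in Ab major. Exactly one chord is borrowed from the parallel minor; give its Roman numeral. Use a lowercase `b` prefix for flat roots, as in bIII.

bVI

In Ab major the diatonic chords are Ab, Bbm, Cm, Db, Eb, Fm, Gdim. Ab, Db, Cm and Bbm all belong to that set. Fb (Fb–Ab–Cb) doesn't fit — on degree 6 Ab major would have Fm (vi). Fb is the degree-6 chord of Ab minor, so it is the borrowed bVI.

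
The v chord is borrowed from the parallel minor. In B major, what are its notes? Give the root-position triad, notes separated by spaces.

v is built on scale degree 5, which is F# in both B major and its parallel. In B minor the chord on F# is F#–A–C#.

F# A C#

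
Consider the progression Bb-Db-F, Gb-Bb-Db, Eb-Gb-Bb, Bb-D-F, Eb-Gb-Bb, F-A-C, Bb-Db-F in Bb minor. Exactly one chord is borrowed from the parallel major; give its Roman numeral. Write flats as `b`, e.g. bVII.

I

Bb minor has the diatonic set Bbm, Cdim, Db, Ebm, F, Gb, Ab (with V from harmonic minor). Bb–Db–F = Bbm, Gb–Bb–Db = Gb, Eb–Gb–Bb = Ebm and F–A–C = F all belong to that set. Bb–D–F doesn't fit — on degree 1 Bb minor would have Bbm (i). Bb is the degree-1 chord of Bb major, so it is the borrowed I.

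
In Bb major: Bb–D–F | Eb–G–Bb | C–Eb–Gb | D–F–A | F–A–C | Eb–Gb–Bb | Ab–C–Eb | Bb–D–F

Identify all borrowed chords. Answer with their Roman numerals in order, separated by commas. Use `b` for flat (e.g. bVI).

In Bb major the diatonic chords are Bb, Cm, Dm, Eb, F, Gm, Adim. Of the given chords, Bb–D–F = Bb, Eb–G–Bb = Eb, D–F–A = Dm and F–A–C = F are diatonic. C–Eb–Gb doesn't fit — on degree 2 Bb major would have Cm (ii). Cdim is the degree-2 chord of Bb minor, so it is the borrowed ii°. Eb–Gb–Bb is not: scale degree 4 in Bb major carries Eb (IV). In Bb minor the chord on that degree is Ebm, so here it functions as iv, borrowed from the parallel minor. Ab–C–Eb is not: scale degree 7 in Bb major carries Adim (vii°). In Bb minor the chord on that degree is Ab, so here it functions as bVII, borrowed from the parallel minor.

ii°, iv, bVII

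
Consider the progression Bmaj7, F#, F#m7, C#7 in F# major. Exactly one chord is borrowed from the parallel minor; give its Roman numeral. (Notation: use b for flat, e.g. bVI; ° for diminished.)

F# major has the diatonic set F#, G#m, A#m, B, C#, D#m, E#dim. Of the given chords, Bmaj7, F# and C#7 are diatonic. F#m7 (F#–A–C#–E) is not: scale degree 1 in F# major carries F# (I). In F# minor the chord on that degree is F#m7, so here it functions as i7, borrowed from the parallel minor.

i7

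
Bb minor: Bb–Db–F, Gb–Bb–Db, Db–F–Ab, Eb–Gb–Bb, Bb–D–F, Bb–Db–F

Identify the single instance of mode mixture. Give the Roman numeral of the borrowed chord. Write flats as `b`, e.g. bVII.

I

In Bb minor (with V from harmonic minor) the diatonic chords are Bbm, Cdim, Db, Ebm, F, Gb, Ab. Bb–Db–F = Bbm, Gb–Bb–Db = Gb, Db–F–Ab = Db and Eb–Gb–Bb = Ebm all belong to that set. Bb–D–F is not: scale degree 1 in Bb minor carries Bbm (i). In Bb major the chord on that degree is Bb, so here it functions as I, borrowed from the parallel major.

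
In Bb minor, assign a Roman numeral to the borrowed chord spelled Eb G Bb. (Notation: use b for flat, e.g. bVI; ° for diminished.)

Eb is scale degree 4 in Bb minor. The diatonic chord on degree 4 would be Ebm (iv), but Eb–G–Bb is the major chord from Bb major. As a borrowed chord it is labeled IV.

IV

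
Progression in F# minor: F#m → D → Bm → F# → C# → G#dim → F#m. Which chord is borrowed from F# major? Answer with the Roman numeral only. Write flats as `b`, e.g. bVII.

The diatonic triads in F# minor (with V from harmonic minor) are F#m, G#dim, A, Bm, C#, D, E. F#m, D, Bm, C# and G#dim all belong to that set. F# (F#–A#–C#) doesn't fit — on degree 1 F# minor would have F#m (i). F# is the degree-1 chord of F# major, so it is the borrowed I.

I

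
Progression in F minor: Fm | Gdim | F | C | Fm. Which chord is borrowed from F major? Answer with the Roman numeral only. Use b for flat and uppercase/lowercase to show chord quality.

In F minor (with V from harmonic minor) the diatonic chords are Fm, Gdim, Ab, Bbm, C, Db, Eb. Fm, Gdim and C are all diatonic. F (F–A–C) doesn't fit — on degree 1 F minor would have Fm (i). F is the degree-1 chord of F major, so it is the borrowed I.

I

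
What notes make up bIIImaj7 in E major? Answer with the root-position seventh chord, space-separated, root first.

Scale degree 3 in E major is G#. bIIImaj7 uses the lowered form, G, taken from E minor. In E minor the chord on G is G–B–D–F#.

G B D F#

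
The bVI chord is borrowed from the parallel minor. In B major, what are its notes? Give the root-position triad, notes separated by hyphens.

The root of bVI is the lowered 6th degree: G# becomes G. In B minor the chord on G is G–B–D.

G-B-D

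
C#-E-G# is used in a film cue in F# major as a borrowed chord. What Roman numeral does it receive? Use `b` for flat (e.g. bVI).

The root C# is the diatonic 5th degree of F# major; the borrowing shows in the chord quality. C#–E–G# is a minor chord — the form found in F# minor, not the diatonic V (C#). Borrowed into F# major it is written v.

v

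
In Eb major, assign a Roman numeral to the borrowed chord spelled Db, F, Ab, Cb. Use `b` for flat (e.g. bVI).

In Eb major scale degree 7 is D; Db is its lowered form, from Eb minor. The diatonic chord on degree 7 would be Ddim (vii°), but Db–F–Ab–Cb is the dominant-seventh chord from Eb minor. As a borrowed chord it is labeled bVII7.

bVII7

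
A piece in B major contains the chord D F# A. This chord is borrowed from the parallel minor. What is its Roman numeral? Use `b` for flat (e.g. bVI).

The root D is the lowered 3rd scale degree — diatonically B major has D# there. The diatonic chord on degree 3 would be D#m (iii), but D–F#–A is the major chord from B minor. As a borrowed chord it is labeled bIII.

bIII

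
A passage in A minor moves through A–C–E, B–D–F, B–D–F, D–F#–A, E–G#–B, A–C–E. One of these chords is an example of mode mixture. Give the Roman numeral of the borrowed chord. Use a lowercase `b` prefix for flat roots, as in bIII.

In A minor (with V from harmonic minor) the diatonic chords are Am, Bdim, C, Dm, E, F, G. Of the given chords, A–C–E = Am, B–D–F = Bdim and E–G#–B = E are diatonic. But D–F#–A is foreign: the diatonic iv on degree 4 is Dm, whereas D comes from A major. It is labeled IV.

IV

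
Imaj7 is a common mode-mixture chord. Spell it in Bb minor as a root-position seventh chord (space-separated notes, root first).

The root, Bb, is scale degree 1 — the same note in Bb minor and Bb major; only the chord quality changes. In Bb major the chord on Bb is Bb–D–F–A.

Bb D F A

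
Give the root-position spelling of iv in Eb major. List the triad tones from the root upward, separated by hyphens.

The root, Ab, is scale degree 4 — the same note in Eb major and Eb minor; only the chord quality changes. In Eb minor the chord on Ab is Ab–Cb–Eb.

Ab-Cb-Eb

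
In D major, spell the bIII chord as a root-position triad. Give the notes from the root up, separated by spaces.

F A C

bIII is built on the lowered scale degree 3. In D major degree 3 is F#; lowered it becomes F. Stacking thirds in D minor on F gives F–A–C.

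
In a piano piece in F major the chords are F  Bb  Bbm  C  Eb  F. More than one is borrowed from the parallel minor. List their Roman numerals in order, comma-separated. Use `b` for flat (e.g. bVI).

iv, bVII

In F major the diatonic chords are F, Gm, Am, Bb, C, Dm, Edim. F, Bb and C all belong to that set. But Bbm (Bb–Db–F) is foreign: the diatonic IV on degree 4 is Bb, whereas Bbm comes from F minor. It is labeled iv. But Eb (Eb–G–Bb) is foreign: the diatonic vii° on degree 7 is Edim, whereas Eb comes from F minor. It is labeled bVII.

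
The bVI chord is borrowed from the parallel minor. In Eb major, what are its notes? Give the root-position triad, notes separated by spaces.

Cb Eb Gb

bVI is built on the lowered scale degree 6. In Eb major degree 6 is C; lowered it becomes Cb. Stacking thirds in Eb minor on Cb gives Cb–Eb–Gb.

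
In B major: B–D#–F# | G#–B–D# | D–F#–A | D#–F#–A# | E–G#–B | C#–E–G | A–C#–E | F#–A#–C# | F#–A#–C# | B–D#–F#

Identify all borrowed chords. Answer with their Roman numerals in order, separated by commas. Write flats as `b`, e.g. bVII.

The diatonic triads in B major are B, C#m, D#m, E, F#, G#m, A#dim. B–D#–F# = B, G#–B–D# = G#m, D#–F#–A# = D#m, E–G#–B = E and F#–A#–C# = F# all belong to that set. D–F#–A is not: scale degree 3 in B major carries D#m (iii). In B minor the chord on that degree is D, so here it functions as bIII, borrowed from the parallel minor. C#–E–G is not: scale degree 2 in B major carries C#m (ii). In B minor the chord on that degree is C#dim, so here it functions as ii°, borrowed from the parallel minor. But A–C#–E is foreign: the diatonic vii° on degree 7 is A#dim, whereas A comes from B minor. It is labeled bVII.

bIII, ii°, bVII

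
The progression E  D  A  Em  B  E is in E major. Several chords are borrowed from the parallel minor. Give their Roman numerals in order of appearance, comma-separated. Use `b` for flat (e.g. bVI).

E major has the diatonic set E, F#m, G#m, A, B, C#m, D#dim. E, A and B all belong to that set. But D (D–F#–A) is foreign: the diatonic vii° on degree 7 is D#dim, whereas D comes from E minor. It is labeled bVII. Em (E–G–B) doesn't fit — on degree 1 E major would have E (I). Em is the degree-1 chord of E minor, so it is the borrowed i.

bVII, i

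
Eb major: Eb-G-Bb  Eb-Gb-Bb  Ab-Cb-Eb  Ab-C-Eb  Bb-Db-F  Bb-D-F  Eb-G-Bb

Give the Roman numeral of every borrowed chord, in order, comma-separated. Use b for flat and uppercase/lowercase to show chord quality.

In Eb major the diatonic chords are Eb, Fm, Gm, Ab, Bb, Cm, Ddim. Eb–G–Bb = Eb, Ab–C–Eb = Ab and Bb–D–F = Bb all belong to that set. Eb–Gb–Bb doesn't fit — on degree 1 Eb major would have Eb (I). Ebm is the degree-1 chord of Eb minor, so it is the borrowed i. Ab–Cb–Eb is not: scale degree 4 in Eb major carries Ab (IV). In Eb minor the chord on that degree is Abm, so here it functions as iv, borrowed from the parallel minor. Bb–Db–F doesn't fit — on degree 5 Eb major would have Bb (V). Bbm is the degree-5 chord of Eb minor, so it is the borrowed v.

i, iv, v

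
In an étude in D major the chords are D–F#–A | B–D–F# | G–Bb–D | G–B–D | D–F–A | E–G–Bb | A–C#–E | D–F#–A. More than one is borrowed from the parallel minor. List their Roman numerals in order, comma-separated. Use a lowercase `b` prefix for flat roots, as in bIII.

D major has the diatonic set D, Em, F#m, G, A, Bm, C#dim. D–F#–A = D, B–D–F# = Bm, G–B–D = G and A–C#–E = A are all diatonic. G–Bb–D is not: scale degree 4 in D major carries G (IV). In D minor the chord on that degree is Gm, so here it functions as iv, borrowed from the parallel minor. D–F–A is not: scale degree 1 in D major carries D (I). In D minor the chord on that degree is Dm, so here it functions as i, borrowed from the parallel minor. But E–G–Bb is foreign: the diatonic ii on degree 2 is Em, whereas Edim comes from D minor. It is labeled ii°.

iv, i, ii°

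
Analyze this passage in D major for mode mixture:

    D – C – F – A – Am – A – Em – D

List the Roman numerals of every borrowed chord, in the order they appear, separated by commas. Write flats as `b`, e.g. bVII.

bVII, bIII, v

D major has the diatonic set D, Em, F#m, G, A, Bm, C#dim. Of the given chords, D, A and Em are diatonic. But C (C–E–G) is foreign: the diatonic vii° on degree 7 is C#dim, whereas C comes from D minor. It is labeled bVII. F (F–A–C) is not: scale degree 3 in D major carries F#m (iii). In D minor the chord on that degree is F, so here it functions as bIII, borrowed from the parallel minor. Am (A–C–E) is not: scale degree 5 in D major carries A (V). In D minor the chord on that degree is Am, so here it functions as v, borrowed from the parallel minor.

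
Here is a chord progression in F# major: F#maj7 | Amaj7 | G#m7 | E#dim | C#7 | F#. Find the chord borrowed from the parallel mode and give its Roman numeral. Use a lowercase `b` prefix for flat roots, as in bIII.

bIIImaj7

The diatonic triads in F# major are F#, G#m, A#m, B, C#, D#m, E#dim. F#maj7, G#m7, E#dim, C#7 and F# all belong to that set. Amaj7 (A–C#–E–G#) doesn't fit — on degree 3 F# major would have A#m (iii). Amaj7 is the degree-3 chord of F# minor, so it is the borrowed bIIImaj7.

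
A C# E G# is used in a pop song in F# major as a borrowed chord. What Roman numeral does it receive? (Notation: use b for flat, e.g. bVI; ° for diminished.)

bIIImaj7

The root A is the lowered 3rd scale degree — diatonically F# major has A# there. The diatonic chord on degree 3 would be A#m (iii), but A–C#–E–G# is the major-seventh chord from F# minor. As a borrowed chord it is labeled bIIImaj7.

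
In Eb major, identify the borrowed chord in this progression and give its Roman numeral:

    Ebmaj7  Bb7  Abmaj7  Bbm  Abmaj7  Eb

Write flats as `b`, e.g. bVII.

v

In Eb major the diatonic chords are Eb, Fm, Gm, Ab, Bb, Cm, Ddim. Ebmaj7, Bb7, Abmaj7 and Eb are all diatonic. Bbm (Bb–Db–F) is not: scale degree 5 in Eb major carries Bb (V). In Eb minor the chord on that degree is Bbm, so here it functions as v, borrowed from the parallel minor.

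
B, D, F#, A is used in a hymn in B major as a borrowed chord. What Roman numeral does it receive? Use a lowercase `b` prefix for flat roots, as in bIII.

i7

The root B is the diatonic 1st degree of B major; the borrowing shows in the chord quality. Diatonically B major has B (I) on that degree; B–D–F#–A is instead the minor-seventh chord native to B minor, so it takes the label i7.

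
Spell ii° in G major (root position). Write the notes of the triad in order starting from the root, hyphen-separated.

A-C-Eb

ii° is built on scale degree 2, which is A in both G major and its parallel. Building the diminished chord from the parallel minor on A: A–C–Eb.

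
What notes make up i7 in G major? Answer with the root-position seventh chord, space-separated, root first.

G Bb D F

i7 is built on scale degree 1, which is G in both G major and its parallel. Building the minor-seventh chord from the parallel minor on G: G–Bb–D–F.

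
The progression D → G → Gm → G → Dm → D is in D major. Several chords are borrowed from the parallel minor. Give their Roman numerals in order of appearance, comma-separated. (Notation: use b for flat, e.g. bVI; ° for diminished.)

iv, i

D major has the diatonic set D, Em, F#m, G, A, Bm, C#dim. D and G are both diatonic. Gm (G–Bb–D) is not: scale degree 4 in D major carries G (IV). In D minor the chord on that degree is Gm, so here it functions as iv, borrowed from the parallel minor. Dm (D–F–A) doesn't fit — on degree 1 D major would have D (I). Dm is the degree-1 chord of D minor, so it is the borrowed i.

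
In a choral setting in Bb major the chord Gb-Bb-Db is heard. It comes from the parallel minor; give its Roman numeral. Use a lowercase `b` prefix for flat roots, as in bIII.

The root Gb is the lowered 6th scale degree — diatonically Bb major has G there. Gb–Bb–Db is a major chord — the form found in Bb minor, not the diatonic vi (Gm). Borrowed into Bb major it is written bVI.

bVI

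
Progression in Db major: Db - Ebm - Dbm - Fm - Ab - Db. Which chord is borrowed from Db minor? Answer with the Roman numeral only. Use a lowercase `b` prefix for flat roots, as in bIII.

Db major has the diatonic set Db, Ebm, Fm, Gb, Ab, Bbm, Cdim. Db, Ebm, Fm and Ab all belong to that set. But Dbm (Db–Fb–Ab) is foreign: the diatonic I on degree 1 is Db, whereas Dbm comes from Db minor. It is labeled i.

i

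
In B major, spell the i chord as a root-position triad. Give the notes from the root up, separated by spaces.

i is built on scale degree 1, which is B in both B major and its parallel. Building the minor chord from the parallel minor on B: B–D–F#.

B D F#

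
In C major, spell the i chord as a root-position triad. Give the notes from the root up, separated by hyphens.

The root, C, is scale degree 1 — the same note in C major and C minor; only the chord quality changes. In C minor the chord on C is C–Eb–G.

C-Eb-G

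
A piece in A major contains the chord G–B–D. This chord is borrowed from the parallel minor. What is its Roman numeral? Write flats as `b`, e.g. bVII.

bVII

In A major scale degree 7 is G#; G is its lowered form, from A minor. Diatonically A major has G#dim (vii°) on that degree; G–B–D is instead the major chord native to A minor, so it takes the label bVII.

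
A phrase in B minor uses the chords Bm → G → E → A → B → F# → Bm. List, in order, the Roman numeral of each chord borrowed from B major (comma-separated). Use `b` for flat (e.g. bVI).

IV, I

The diatonic triads in B minor (with V from harmonic minor) are Bm, C#dim, D, Em, F#, G, A. Bm, G, A and F# all belong to that set. E (E–G#–B) is not: scale degree 4 in B minor carries Em (iv). In B major the chord on that degree is E, so here it functions as IV, borrowed from the parallel major. B (B–D#–F#) doesn't fit — on degree 1 B minor would have Bm (i). B is the degree-1 chord of B major, so it is the borrowed I.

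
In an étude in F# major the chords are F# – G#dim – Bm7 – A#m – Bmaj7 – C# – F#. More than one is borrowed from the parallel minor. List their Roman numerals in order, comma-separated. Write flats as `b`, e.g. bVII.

The diatonic triads in F# major are F#, G#m, A#m, B, C#, D#m, E#dim. F#, A#m, Bmaj7 and C# are all diatonic. G#dim (G#–B–D) is not: scale degree 2 in F# major carries G#m (ii). In F# minor the chord on that degree is G#dim, so here it functions as ii°, borrowed from the parallel minor. But Bm7 (B–D–F#–A) is foreign: the diatonic IV on degree 4 is B, whereas Bm7 comes from F# minor. It is labeled iv7.

ii°, iv7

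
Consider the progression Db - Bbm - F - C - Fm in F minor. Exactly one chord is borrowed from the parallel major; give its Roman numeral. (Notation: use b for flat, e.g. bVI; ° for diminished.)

The diatonic triads in F minor (with V from harmonic minor) are Fm, Gdim, Ab, Bbm, C, Db, Eb. Db, Bbm, C and Fm all belong to that set. F (F–A–C) is not: scale degree 1 in F minor carries Fm (i). In F major the chord on that degree is F, so here it functions as I, borrowed from the parallel major.

I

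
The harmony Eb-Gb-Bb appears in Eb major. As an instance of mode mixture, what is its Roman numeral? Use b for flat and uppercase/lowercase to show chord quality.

i

Eb is scale degree 1 in Eb major. Eb–Gb–Bb is a minor chord — the form found in Eb minor, not the diatonic I (Eb). Borrowed into Eb major it is written i.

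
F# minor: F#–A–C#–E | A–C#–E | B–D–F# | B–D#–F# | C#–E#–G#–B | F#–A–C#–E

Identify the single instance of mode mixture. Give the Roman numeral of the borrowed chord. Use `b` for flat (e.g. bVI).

IV

The diatonic triads in F# minor (with V from harmonic minor) are F#m, G#dim, A, Bm, C#, D, E. Of the given chords, F#–A–C#–E = F#m7, A–C#–E = A, B–D–F# = Bm and C#–E#–G#–B = C#7 are diatonic. B–D#–F# doesn't fit — on degree 4 F# minor would have Bm (iv). B is the degree-4 chord of F# major, so it is the borrowed IV.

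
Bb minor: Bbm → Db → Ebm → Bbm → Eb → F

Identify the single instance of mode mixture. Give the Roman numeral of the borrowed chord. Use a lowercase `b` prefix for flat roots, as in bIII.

IV

The diatonic triads in Bb minor (with V from harmonic minor) are Bbm, Cdim, Db, Ebm, F, Gb, Ab. Bbm, Db, Ebm and F all belong to that set. Eb (Eb–G–Bb) doesn't fit — on degree 4 Bb minor would have Ebm (iv). Eb is the degree-4 chord of Bb major, so it is the borrowed IV.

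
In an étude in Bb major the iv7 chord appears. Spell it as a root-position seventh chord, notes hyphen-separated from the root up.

Eb-Gb-Bb-Db

iv7 is built on scale degree 4, which is Eb in both Bb major and its parallel. Stacking thirds in Bb minor on Eb gives Eb–Gb–Bb–Db.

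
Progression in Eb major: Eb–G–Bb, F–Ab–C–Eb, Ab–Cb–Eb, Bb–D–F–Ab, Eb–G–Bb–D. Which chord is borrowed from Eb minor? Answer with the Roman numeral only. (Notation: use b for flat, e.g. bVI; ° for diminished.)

iv

Eb major has the diatonic set Eb, Fm, Gm, Ab, Bb, Cm, Ddim. Eb–G–Bb = Eb, F–Ab–C–Eb = Fm7, Bb–D–F–Ab = Bb7 and Eb–G–Bb–D = Ebmaj7 all belong to that set. But Ab–Cb–Eb is foreign: the diatonic IV on degree 4 is Ab, whereas Abm comes from Eb minor. It is labeled iv.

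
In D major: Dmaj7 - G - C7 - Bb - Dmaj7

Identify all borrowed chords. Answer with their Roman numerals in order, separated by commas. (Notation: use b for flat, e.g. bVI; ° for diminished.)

In D major the diatonic chords are D, Em, F#m, G, A, Bm, C#dim. Of the given chords, Dmaj7 and G are diatonic. C7 (C–E–G–Bb) doesn't fit — on degree 7 D major would have C#dim (vii°). C7 is the degree-7 chord of D minor, so it is the borrowed bVII7. Bb (Bb–D–F) doesn't fit — on degree 6 D major would have Bm (vi). Bb is the degree-6 chord of D minor, so it is the borrowed bVI.

bVII7, bVI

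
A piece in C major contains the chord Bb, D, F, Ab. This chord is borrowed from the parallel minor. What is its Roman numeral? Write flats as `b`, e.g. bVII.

bVII7

Bb is the lowered form of scale degree 7 in C major (the diatonic degree 7 is B). Bb–D–F–Ab is a dominant-seventh chord — the form found in C minor, not the diatonic vii° (Bdim). Borrowed into C major it is written bVII7.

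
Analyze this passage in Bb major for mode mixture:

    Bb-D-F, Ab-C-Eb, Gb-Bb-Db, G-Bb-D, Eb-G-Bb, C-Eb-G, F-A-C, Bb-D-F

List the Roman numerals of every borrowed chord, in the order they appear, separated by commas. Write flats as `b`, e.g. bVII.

bVII, bVI

The diatonic triads in Bb major are Bb, Cm, Dm, Eb, F, Gm, Adim. Of the given chords, Bb–D–F = Bb, G–Bb–D = Gm, Eb–G–Bb = Eb, C–Eb–G = Cm and F–A–C = F are diatonic. Ab–C–Eb is not: scale degree 7 in Bb major carries Adim (vii°). In Bb minor the chord on that degree is Ab, so here it functions as bVII, borrowed from the parallel minor. But Gb–Bb–Db is foreign: the diatonic vi on degree 6 is Gm, whereas Gb comes from Bb minor. It is labeled bVI.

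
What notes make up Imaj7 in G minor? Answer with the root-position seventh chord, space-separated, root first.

G B D F#

The root, G, is scale degree 1 — the same note in G minor and G major; only the chord quality changes. Stacking thirds in G major on G gives G–B–D–F#.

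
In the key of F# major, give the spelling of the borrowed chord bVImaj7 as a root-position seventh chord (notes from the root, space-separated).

D F# A C#

Scale degree 6 in F# major is D#. bVImaj7 uses the lowered form, D, taken from F# minor. Building the major-seventh chord from the parallel minor on D: D–F#–A–C#.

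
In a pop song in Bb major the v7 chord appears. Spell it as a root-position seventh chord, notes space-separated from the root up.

F Ab C Eb

v7 is built on scale degree 5, which is F in both Bb major and its parallel. Building the minor-seventh chord from the parallel minor on F: F–Ab–C–Eb.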